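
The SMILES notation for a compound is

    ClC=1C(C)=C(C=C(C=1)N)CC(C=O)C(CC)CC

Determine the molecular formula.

Walk through each heavy atom and fill implicit hydrogens from standard valence (C 4, N 3, O 2, S 2, halogen 1):
  atom 1: Cl (halogen, monovalent) → 0 H
  atom 2: C, bond orders sum to 4 (valence 4) → 0 H
  atom 3: C, bond orders sum to 4 (valence 4) → 0 H
  atom 4: C, bond orders sum to 1 (valence 4) → 3 H
  atom 5: C, bond orders sum to 4 (valence 4) → 0 H
  atom 6: C, bond orders sum to 3 (valence 4) → 1 H
  atom 7: C, bond orders sum to 4 (valence 4) → 0 H
  atom 8: C, bond orders sum to 3 (valence 4) → 1 H
  atom 9: N, bond orders sum to 1 (valence 3) → 2 H
  atom 10: C, bond orders sum to 2 (valence 4) → 2 H
  atom 11: C, bond orders sum to 3 (valence 4) → 1 H
  atom 12: C, bond orders sum to 3 (valence 4) → 1 H
  atom 13: O, bond orders sum to 2 (valence 2) → 0 H
  atom 14: C, bond orders sum to 3 (valence 4) → 1 H
  atom 15: C, bond orders sum to 2 (valence 4) → 2 H
  atom 16: C, bond orders sum to 1 (valence 4) → 3 H
  atom 17: C, bond orders sum to 2 (valence 4) → 2 H
  atom 18: C, bond orders sum to 1 (valence 4) → 3 H
Totals → C:15, H:22, Cl:1, N:1, O:1.
In Hill order: C15H22ClNO.

C15H22ClNO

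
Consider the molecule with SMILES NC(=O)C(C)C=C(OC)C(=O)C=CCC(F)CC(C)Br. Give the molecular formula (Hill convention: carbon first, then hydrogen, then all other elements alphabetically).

C14H21BrFNO3

Walk through each heavy atom and fill implicit hydrogens from standard valence (C 4, N 3, O 2, S 2, halogen 1):
  atom 1: N, bond orders sum to 1 (valence 3) → 2 H
  atom 2: C, bond orders sum to 4 (valence 4) → 0 H
  atom 3: O, bond orders sum to 2 (valence 2) → 0 H
  atom 4: C, bond orders sum to 3 (valence 4) → 1 H
  atom 5: C, bond orders sum to 1 (valence 4) → 3 H
  atom 6: C, bond orders sum to 3 (valence 4) → 1 H
  atom 7: C, bond orders sum to 4 (valence 4) → 0 H
  atom 8: O, bond orders sum to 2 (valence 2) → 0 H
  atom 9: C, bond orders sum to 1 (valence 4) → 3 H
  atom 10: C, bond orders sum to 4 (valence 4) → 0 H
  atom 11: O, bond orders sum to 2 (valence 2) → 0 H
  atom 12: C, bond orders sum to 3 (valence 4) → 1 H
  atom 13: C, bond orders sum to 3 (valence 4) → 1 H
  atom 14: C, bond orders sum to 2 (valence 4) → 2 H
  atom 15: C, bond orders sum to 3 (valence 4) → 1 H
  atom 16: F (halogen, monovalent) → 0 H
  atom 17: C, bond orders sum to 2 (valence 4) → 2 H
  atom 18: C, bond orders sum to 3 (valence 4) → 1 H
  atom 19: C, bond orders sum to 1 (valence 4) → 3 H
  atom 20: Br (halogen, monovalent) → 0 H
Totals → C:14, H:21, Br:1, F:1, N:1, O:3.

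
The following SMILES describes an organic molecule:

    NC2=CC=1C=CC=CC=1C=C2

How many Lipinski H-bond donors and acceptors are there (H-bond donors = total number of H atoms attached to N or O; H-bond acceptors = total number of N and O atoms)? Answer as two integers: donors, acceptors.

2, 1

Donors: find every N or O and count the H atoms it carries.
  atom 1 (N): bond orders sum to 1 → 2 H
Lipinski HBD = 2.
Acceptors: N atoms = 1, O atoms = 0 → HBA = 1.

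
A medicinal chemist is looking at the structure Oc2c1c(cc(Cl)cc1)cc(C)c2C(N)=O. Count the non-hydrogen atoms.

16

Every atom symbol written in the SMILES (organic subset) is one heavy atom; implicit H are not written.
Heavy atoms by element → C:12, Cl:1, N:1, O:2.
Total: 16.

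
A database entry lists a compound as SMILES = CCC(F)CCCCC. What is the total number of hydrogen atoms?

17

Walk through each heavy atom and fill implicit hydrogens from standard valence (C 4, N 3, O 2, S 2, halogen 1):
  atom 1: C, bond orders sum to 1 (valence 4) → 3 H
  atom 2: C, bond orders sum to 2 (valence 4) → 2 H
  atom 3: C, bond orders sum to 3 (valence 4) → 1 H
  atom 4: F (halogen, monovalent) → 0 H
  atom 5: C, bond orders sum to 2 (valence 4) → 2 H
  atom 6: C, bond orders sum to 2 (valence 4) → 2 H
  atom 7: C, bond orders sum to 2 (valence 4) → 2 H
  atom 8: C, bond orders sum to 2 (valence 4) → 2 H
  atom 9: C, bond orders sum to 1 (valence 4) → 3 H
Total hydrogens: 17.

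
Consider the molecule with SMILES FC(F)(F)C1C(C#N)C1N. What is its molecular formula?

C5H5F3N2

Walk through each heavy atom and fill implicit hydrogens from standard valence (C 4, N 3, O 2, S 2, halogen 1):
  atom 1: F (halogen, monovalent) → 0 H
  atom 2: C, bond orders sum to 4 (valence 4) → 0 H
  atom 3: F (halogen, monovalent) → 0 H
  atom 4: F (halogen, monovalent) → 0 H
  atom 5: C, bond orders sum to 3 (valence 4) → 1 H
  atom 6: C, bond orders sum to 3 (valence 4) → 1 H
  atom 7: C, bond orders sum to 4 (valence 4) → 0 H
  atom 8: N, bond orders sum to 3 (valence 3) → 0 H
  atom 9: C, bond orders sum to 3 (valence 4) → 1 H
  atom 10: N, bond orders sum to 1 (valence 3) → 2 H
Totals → C:5, H:5, F:3, N:2.
In Hill order: C5H5F3N2.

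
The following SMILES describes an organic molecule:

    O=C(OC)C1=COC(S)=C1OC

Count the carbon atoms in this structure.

7

Count every carbon token in the SMILES (each C, including those in ring-closure positions and inside branches).
Carbon count: 7.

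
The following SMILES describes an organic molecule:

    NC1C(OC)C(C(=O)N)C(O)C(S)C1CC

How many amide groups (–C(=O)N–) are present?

The amide motif appears at heavy-atom position 7 in the SMILES.
Other groups present: 1 ether, 1 hydroxyl, 1 primary amine, 1 thiol.
Amide count: 1.

1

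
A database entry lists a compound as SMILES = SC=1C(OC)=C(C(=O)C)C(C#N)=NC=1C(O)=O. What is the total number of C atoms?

Count every carbon token in the SMILES (each C, including those in ring-closure positions and inside branches).
Carbon count: 10.

10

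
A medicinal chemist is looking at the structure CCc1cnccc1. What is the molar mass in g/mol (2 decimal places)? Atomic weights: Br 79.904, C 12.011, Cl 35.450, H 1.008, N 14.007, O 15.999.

107.16 g/mol

First, the molecular formula is C7H9N (counting implicit H from valence).
  C: 7 × 12.011 = 84.077
  H: 9 × 1.008 = 9.072
  N: 1 × 14.007 = 14.007
Sum: 7×12.011 + 9×1.008 + 1×14.007 = 107.156 → 107.16 g/mol.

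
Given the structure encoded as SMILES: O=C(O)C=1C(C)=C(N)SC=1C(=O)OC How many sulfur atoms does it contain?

1

Scan the SMILES for S atoms (remember two-letter symbols like Cl and Br are single atoms).
Sulfur count: 1.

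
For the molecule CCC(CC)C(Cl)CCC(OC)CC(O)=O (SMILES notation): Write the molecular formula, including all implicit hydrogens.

Walk through each heavy atom and fill implicit hydrogens from standard valence (C 4, N 3, O 2, S 2, halogen 1):
  atom 1: C, bond orders sum to 1 (valence 4) → 3 H
  atom 2: C, bond orders sum to 2 (valence 4) → 2 H
  atom 3: C, bond orders sum to 3 (valence 4) → 1 H
  atom 4: C, bond orders sum to 2 (valence 4) → 2 H
  atom 5: C, bond orders sum to 1 (valence 4) → 3 H
  atom 6: C, bond orders sum to 3 (valence 4) → 1 H
  atom 7: Cl (halogen, monovalent) → 0 H
  atom 8: C, bond orders sum to 2 (valence 4) → 2 H
  atom 9: C, bond orders sum to 2 (valence 4) → 2 H
  atom 10: C, bond orders sum to 3 (valence 4) → 1 H
  atom 11: O, bond orders sum to 2 (valence 2) → 0 H
  atom 12: C, bond orders sum to 1 (valence 4) → 3 H
  atom 13: C, bond orders sum to 2 (valence 4) → 2 H
  atom 14: C, bond orders sum to 4 (valence 4) → 0 H
  atom 15: O, bond orders sum to 1 (valence 2) → 1 H
  atom 16: O, bond orders sum to 2 (valence 2) → 0 H
Totals → C:12, H:23, Cl:1, O:3.
In Hill order: C12H23ClO3.

C12H23ClO3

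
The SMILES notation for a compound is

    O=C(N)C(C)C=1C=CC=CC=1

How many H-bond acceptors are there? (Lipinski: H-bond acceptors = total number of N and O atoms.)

2

N atoms: 1; O atoms: 1.
Lipinski HBA = 1 + 1 = 2.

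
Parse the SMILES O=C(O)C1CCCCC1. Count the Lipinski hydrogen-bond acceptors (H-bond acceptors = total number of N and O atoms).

2

N atoms: 0; O atoms: 2.
Lipinski HBA = 0 + 2 = 2.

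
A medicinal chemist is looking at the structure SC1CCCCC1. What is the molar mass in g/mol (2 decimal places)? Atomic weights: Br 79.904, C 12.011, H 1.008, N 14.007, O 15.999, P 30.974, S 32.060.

116.22 g/mol

First, the molecular formula is C6H12S (counting implicit H from valence).
  C: 6 × 12.011 = 72.066
  H: 12 × 1.008 = 12.096
  S: 1 × 32.060 = 32.060
Sum: 6×12.011 + 12×1.008 + 1×32.060 = 116.222 → 116.22 g/mol.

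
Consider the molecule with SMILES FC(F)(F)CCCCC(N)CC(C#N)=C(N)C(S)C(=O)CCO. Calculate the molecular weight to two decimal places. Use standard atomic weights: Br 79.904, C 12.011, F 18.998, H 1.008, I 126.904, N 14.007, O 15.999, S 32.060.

353.40 g/mol

First, the molecular formula is C14H22F3N3O2S (counting implicit H from valence).
  C: 14 × 12.011 = 168.154
  F: 3 × 18.998 = 56.994
  H: 22 × 1.008 = 22.176
  N: 3 × 14.007 = 42.021
  O: 2 × 15.999 = 31.998
  S: 1 × 32.060 = 32.060
Sum: 14×12.011 + 3×18.998 + 22×1.008 + 3×14.007 + 2×15.999 + 1×32.060 = 353.403 → 353.40 g/mol.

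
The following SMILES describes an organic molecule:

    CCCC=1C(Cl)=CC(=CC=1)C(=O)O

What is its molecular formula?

Walk through each heavy atom and fill implicit hydrogens from standard valence (C 4, N 3, O 2, S 2, halogen 1):
  atom 1: C, bond orders sum to 1 (valence 4) → 3 H
  atom 2: C, bond orders sum to 2 (valence 4) → 2 H
  atom 3: C, bond orders sum to 2 (valence 4) → 2 H
  atom 4: C, bond orders sum to 4 (valence 4) → 0 H
  atom 5: C, bond orders sum to 4 (valence 4) → 0 H
  atom 6: Cl (halogen, monovalent) → 0 H
  atom 7: C, bond orders sum to 3 (valence 4) → 1 H
  atom 8: C, bond orders sum to 4 (valence 4) → 0 H
  atom 9: C, bond orders sum to 3 (valence 4) → 1 H
  atom 10: C, bond orders sum to 3 (valence 4) → 1 H
  atom 11: C, bond orders sum to 4 (valence 4) → 0 H
  atom 12: O, bond orders sum to 2 (valence 2) → 0 H
  atom 13: O, bond orders sum to 1 (valence 2) → 1 H
Totals → C:10, H:11, Cl:1, O:2.
In Hill order: C10H11ClO2.

C10H11ClO2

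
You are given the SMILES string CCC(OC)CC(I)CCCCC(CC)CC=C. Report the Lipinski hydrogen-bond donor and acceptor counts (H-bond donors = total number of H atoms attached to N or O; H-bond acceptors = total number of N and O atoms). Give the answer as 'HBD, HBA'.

Donors: find every N or O and count the H atoms it carries.
  atom 4 (O): bond orders sum to 2 → 0 H
Lipinski HBD = 0.
Acceptors: N atoms = 0, O atoms = 1 → HBA = 1.

0, 1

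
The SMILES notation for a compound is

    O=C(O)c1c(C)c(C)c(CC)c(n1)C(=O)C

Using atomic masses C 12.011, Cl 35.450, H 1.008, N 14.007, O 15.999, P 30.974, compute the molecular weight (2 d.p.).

First, the molecular formula is C12H15NO3 (counting implicit H from valence).
  C: 12 × 12.011 = 144.132
  H: 15 × 1.008 = 15.120
  N: 1 × 14.007 = 14.007
  O: 3 × 15.999 = 47.997
Sum: 12×12.011 + 15×1.008 + 1×14.007 + 3×15.999 = 221.256 → 221.26 g/mol.

221.26 g/mol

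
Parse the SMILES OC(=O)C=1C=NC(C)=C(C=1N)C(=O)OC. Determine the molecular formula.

Walk through each heavy atom and fill implicit hydrogens from standard valence (C 4, N 3, O 2, S 2, halogen 1):
  atom 1: O, bond orders sum to 1 (valence 2) → 1 H
  atom 2: C, bond orders sum to 4 (valence 4) → 0 H
  atom 3: O, bond orders sum to 2 (valence 2) → 0 H
  atom 4: C, bond orders sum to 4 (valence 4) → 0 H
  atom 5: C, bond orders sum to 3 (valence 4) → 1 H
  atom 6: N, bond orders sum to 3 (valence 3) → 0 H
  atom 7: C, bond orders sum to 4 (valence 4) → 0 H
  atom 8: C, bond orders sum to 1 (valence 4) → 3 H
  atom 9: C, bond orders sum to 4 (valence 4) → 0 H
  atom 10: C, bond orders sum to 4 (valence 4) → 0 H
  atom 11: N, bond orders sum to 1 (valence 3) → 2 H
  atom 12: C, bond orders sum to 4 (valence 4) → 0 H
  atom 13: O, bond orders sum to 2 (valence 2) → 0 H
  atom 14: O, bond orders sum to 2 (valence 2) → 0 H
  atom 15: C, bond orders sum to 1 (valence 4) → 3 H
Totals → C:9, H:10, N:2, O:4.

C9H10N2O4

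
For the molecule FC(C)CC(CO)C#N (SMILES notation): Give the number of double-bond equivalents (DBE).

2

Molecular formula: C6H10FNO.
DoU = (2C + 2 + N − H − X) / 2, where X is the halogen count and O/S are ignored.
    = (2·6 + 2 + 1 − 10 − 1) / 2 = 4 / 2 = 2.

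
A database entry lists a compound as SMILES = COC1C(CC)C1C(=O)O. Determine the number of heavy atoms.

10

Every atom symbol written in the SMILES (organic subset) is one heavy atom; implicit H are not written.
Heavy atoms by element → C:7, O:3.
Total: 10.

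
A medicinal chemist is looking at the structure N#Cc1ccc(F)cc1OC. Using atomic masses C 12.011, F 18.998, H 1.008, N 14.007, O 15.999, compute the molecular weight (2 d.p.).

151.14 g/mol

First, the molecular formula is C8H6FNO (counting implicit H from valence).
  C: 8 × 12.011 = 96.088
  F: 1 × 18.998 = 18.998
  H: 6 × 1.008 = 6.048
  N: 1 × 14.007 = 14.007
  O: 1 × 15.999 = 15.999
Sum: 8×12.011 + 1×18.998 + 6×1.008 + 1×14.007 + 1×15.999 = 151.140 → 151.14 g/mol.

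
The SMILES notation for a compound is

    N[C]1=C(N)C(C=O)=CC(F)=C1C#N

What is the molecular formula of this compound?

C8H6FN3O

Walk through each heavy atom and fill implicit hydrogens from standard valence (C 4, N 3, O 2, S 2, halogen 1):
  atom 1: N, bond orders sum to 1 (valence 3) → 2 H
  atom 2: C with explicit H count 0
  atom 3: C, bond orders sum to 4 (valence 4) → 0 H
  atom 4: N, bond orders sum to 1 (valence 3) → 2 H
  atom 5: C, bond orders sum to 4 (valence 4) → 0 H
  atom 6: C, bond orders sum to 3 (valence 4) → 1 H
  atom 7: O, bond orders sum to 2 (valence 2) → 0 H
  atom 8: C, bond orders sum to 3 (valence 4) → 1 H
  atom 9: C, bond orders sum to 4 (valence 4) → 0 H
  atom 10: F (halogen, monovalent) → 0 H
  atom 11: C, bond orders sum to 4 (valence 4) → 0 H
  atom 12: C, bond orders sum to 4 (valence 4) → 0 H
  atom 13: N, bond orders sum to 3 (valence 3) → 0 H
Totals → C:8, H:6, F:1, N:3, O:1.
In Hill order: C8H6FN3O.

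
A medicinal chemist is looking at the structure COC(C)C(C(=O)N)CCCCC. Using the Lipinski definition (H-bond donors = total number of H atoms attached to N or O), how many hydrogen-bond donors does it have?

Donors: find every N or O and count the H atoms it carries.
  atom 2 (O): bond orders sum to 2 → 0 H
  atom 7 (O): bond orders sum to 2 → 0 H
  atom 8 (N): bond orders sum to 1 → 2 H
Lipinski HBD = 2.

2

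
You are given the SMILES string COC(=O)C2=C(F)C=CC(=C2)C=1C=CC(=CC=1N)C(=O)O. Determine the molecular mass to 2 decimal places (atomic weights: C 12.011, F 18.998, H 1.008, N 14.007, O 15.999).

First, the molecular formula is C15H12FNO4 (counting implicit H from valence).
  C: 15 × 12.011 = 180.165
  F: 1 × 18.998 = 18.998
  H: 12 × 1.008 = 12.096
  N: 1 × 14.007 = 14.007
  O: 4 × 15.999 = 63.996
Sum: 15×12.011 + 1×18.998 + 12×1.008 + 1×14.007 + 4×15.999 = 289.262 → 289.26 g/mol.

289.26 g/mol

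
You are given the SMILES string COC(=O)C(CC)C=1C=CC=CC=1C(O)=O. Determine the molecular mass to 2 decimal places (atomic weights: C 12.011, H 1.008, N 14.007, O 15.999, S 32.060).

222.24 g/mol

First, the molecular formula is C12H14O4 (counting implicit H from valence).
  C: 12 × 12.011 = 144.132
  H: 14 × 1.008 = 14.112
  O: 4 × 15.999 = 63.996
Sum: 12×12.011 + 14×1.008 + 4×15.999 = 222.240 → 222.24 g/mol.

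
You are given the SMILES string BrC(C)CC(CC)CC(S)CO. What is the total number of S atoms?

Scan the SMILES for S atoms (remember two-letter symbols like Cl and Br are single atoms).
Sulfur count: 1.

1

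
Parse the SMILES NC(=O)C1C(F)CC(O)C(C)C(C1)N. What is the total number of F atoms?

1

Scan the SMILES for F atoms (remember two-letter symbols like Cl and Br are single atoms).
Fluorine count: 1.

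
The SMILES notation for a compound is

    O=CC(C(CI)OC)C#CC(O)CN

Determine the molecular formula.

Walk through each heavy atom and fill implicit hydrogens from standard valence (C 4, N 3, O 2, S 2, halogen 1):
  atom 1: O, bond orders sum to 2 (valence 2) → 0 H
  atom 2: C, bond orders sum to 3 (valence 4) → 1 H
  atom 3: C, bond orders sum to 3 (valence 4) → 1 H
  atom 4: C, bond orders sum to 3 (valence 4) → 1 H
  atom 5: C, bond orders sum to 2 (valence 4) → 2 H
  atom 6: I (halogen, monovalent) → 0 H
  atom 7: O, bond orders sum to 2 (valence 2) → 0 H
  atom 8: C, bond orders sum to 1 (valence 4) → 3 H
  atom 9: C, bond orders sum to 4 (valence 4) → 0 H
  atom 10: C, bond orders sum to 4 (valence 4) → 0 H
  atom 11: C, bond orders sum to 3 (valence 4) → 1 H
  atom 12: O, bond orders sum to 1 (valence 2) → 1 H
  atom 13: C, bond orders sum to 2 (valence 4) → 2 H
  atom 14: N, bond orders sum to 1 (valence 3) → 2 H
Totals → C:9, H:14, I:1, N:1, O:3.

C9H14INO3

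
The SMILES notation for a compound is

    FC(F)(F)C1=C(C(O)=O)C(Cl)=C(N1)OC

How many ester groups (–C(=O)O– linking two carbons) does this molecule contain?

Scan the SMILES for the ester motif — none present.
Groups that are present: 1 carboxylic acid, 1 ether.

0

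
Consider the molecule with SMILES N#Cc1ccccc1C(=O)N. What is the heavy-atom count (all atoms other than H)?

Every atom symbol written in the SMILES (organic subset) is one heavy atom; implicit H are not written.
Heavy atoms by element → C:8, N:2, O:1.
Total: 11.

11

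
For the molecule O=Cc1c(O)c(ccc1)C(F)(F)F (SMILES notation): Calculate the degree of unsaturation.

Molecular formula: C8H5F3O2.
DoU = (2C + 2 + N − H − X) / 2, where X is the halogen count and O/S are ignored.
    = (2·8 + 2 + 0 − 5 − 3) / 2 = 10 / 2 = 5.

5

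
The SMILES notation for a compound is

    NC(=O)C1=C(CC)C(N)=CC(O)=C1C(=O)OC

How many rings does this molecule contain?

1

In SMILES, each pair of matching ring-closure digits denotes one ring-closing bond; the number of such bonds equals the number of independent rings.
Ring-closure bonds here: 1.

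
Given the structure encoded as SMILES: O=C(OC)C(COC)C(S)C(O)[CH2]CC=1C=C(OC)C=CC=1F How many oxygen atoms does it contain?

Scan the SMILES for O atoms (remember two-letter symbols like Cl and Br are single atoms).
Oxygen count: 5.

5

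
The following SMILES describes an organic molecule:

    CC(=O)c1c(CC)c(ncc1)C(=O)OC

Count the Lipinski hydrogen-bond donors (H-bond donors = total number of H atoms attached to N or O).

0

Donors: find every N or O and count the H atoms it carries.
  atom 3 (O): bond orders sum to 2 → 0 H
  atom 9 (N): bond orders sum to 3 → 0 H
  atom 13 (O): bond orders sum to 2 → 0 H
  atom 14 (O): bond orders sum to 2 → 0 H
Lipinski HBD = 0.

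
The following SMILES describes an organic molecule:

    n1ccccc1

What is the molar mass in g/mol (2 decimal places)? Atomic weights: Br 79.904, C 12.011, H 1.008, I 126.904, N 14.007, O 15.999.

79.10 g/mol

First, the molecular formula is C5H5N (counting implicit H from valence).
  C: 5 × 12.011 = 60.055
  H: 5 × 1.008 = 5.040
  N: 1 × 14.007 = 14.007
Sum: 5×12.011 + 5×1.008 + 1×14.007 = 79.102 → 79.10 g/mol.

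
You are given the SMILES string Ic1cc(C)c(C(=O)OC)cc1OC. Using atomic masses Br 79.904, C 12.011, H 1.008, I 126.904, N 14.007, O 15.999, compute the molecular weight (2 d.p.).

First, the molecular formula is C10H11IO3 (counting implicit H from valence).
  C: 10 × 12.011 = 120.110
  H: 11 × 1.008 = 11.088
  I: 1 × 126.904 = 126.904
  O: 3 × 15.999 = 47.997
Sum: 10×12.011 + 11×1.008 + 1×126.904 + 3×15.999 = 306.099 → 306.10 g/mol.

306.10 g/mol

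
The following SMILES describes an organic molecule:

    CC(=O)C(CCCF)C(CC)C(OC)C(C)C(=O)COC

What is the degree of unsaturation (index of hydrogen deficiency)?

Molecular formula: C16H29FO4.
DoU = (2C + 2 + N − H − X) / 2, where X is the halogen count and O/S are ignored.
    = (2·16 + 2 + 0 − 29 − 1) / 2 = 4 / 2 = 2.

2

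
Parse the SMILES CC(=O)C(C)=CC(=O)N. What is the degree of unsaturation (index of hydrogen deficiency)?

Degree of unsaturation = (number of rings) + (number of π bonds).
Ring closures in the SMILES: 0.
π bonds: 3 double bonds (each 1 DoU) → 3 DoU from unsaturation.
Total DoU = 0 + 3 = 3.

3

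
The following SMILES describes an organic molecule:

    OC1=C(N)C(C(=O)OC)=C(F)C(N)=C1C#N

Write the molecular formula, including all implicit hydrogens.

C9H8FN3O3

Walk through each heavy atom and fill implicit hydrogens from standard valence (C 4, N 3, O 2, S 2, halogen 1):
  atom 1: O, bond orders sum to 1 (valence 2) → 1 H
  atom 2: C, bond orders sum to 4 (valence 4) → 0 H
  atom 3: C, bond orders sum to 4 (valence 4) → 0 H
  atom 4: N, bond orders sum to 1 (valence 3) → 2 H
  atom 5: C, bond orders sum to 4 (valence 4) → 0 H
  atom 6: C, bond orders sum to 4 (valence 4) → 0 H
  atom 7: O, bond orders sum to 2 (valence 2) → 0 H
  atom 8: O, bond orders sum to 2 (valence 2) → 0 H
  atom 9: C, bond orders sum to 1 (valence 4) → 3 H
  atom 10: C, bond orders sum to 4 (valence 4) → 0 H
  atom 11: F (halogen, monovalent) → 0 H
  atom 12: C, bond orders sum to 4 (valence 4) → 0 H
  atom 13: N, bond orders sum to 1 (valence 3) → 2 H
  atom 14: C, bond orders sum to 4 (valence 4) → 0 H
  atom 15: C, bond orders sum to 4 (valence 4) → 0 H
  atom 16: N, bond orders sum to 3 (valence 3) → 0 H
Totals → C:9, H:8, F:1, N:3, O:3.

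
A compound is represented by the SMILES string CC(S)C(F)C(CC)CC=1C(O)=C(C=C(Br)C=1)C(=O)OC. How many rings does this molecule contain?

1

In SMILES, each pair of matching ring-closure digits denotes one ring-closing bond; the number of such bonds equals the number of independent rings.
Ring-closure bonds here: 1.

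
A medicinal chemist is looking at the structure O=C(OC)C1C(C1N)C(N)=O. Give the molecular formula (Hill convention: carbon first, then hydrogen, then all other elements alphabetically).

C6H10N2O3

Walk through each heavy atom and fill implicit hydrogens from standard valence (C 4, N 3, O 2, S 2, halogen 1):
  atom 1: O, bond orders sum to 2 (valence 2) → 0 H
  atom 2: C, bond orders sum to 4 (valence 4) → 0 H
  atom 3: O, bond orders sum to 2 (valence 2) → 0 H
  atom 4: C, bond orders sum to 1 (valence 4) → 3 H
  atom 5: C, bond orders sum to 3 (valence 4) → 1 H
  atom 6: C, bond orders sum to 3 (valence 4) → 1 H
  atom 7: C, bond orders sum to 3 (valence 4) → 1 H
  atom 8: N, bond orders sum to 1 (valence 3) → 2 H
  atom 9: C, bond orders sum to 4 (valence 4) → 0 H
  atom 10: N, bond orders sum to 1 (valence 3) → 2 H
  atom 11: O, bond orders sum to 2 (valence 2) → 0 H
Totals → C:6, H:10, N:2, O:3.
In Hill order: C6H10N2O3.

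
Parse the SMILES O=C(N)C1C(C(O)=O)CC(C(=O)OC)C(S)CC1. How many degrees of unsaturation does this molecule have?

4

Degree of unsaturation = (number of rings) + (number of π bonds).
Ring closures in the SMILES: 1.
π bonds: 3 double bonds (each 1 DoU) → 3 DoU from unsaturation.
Total DoU = 1 + 3 = 4.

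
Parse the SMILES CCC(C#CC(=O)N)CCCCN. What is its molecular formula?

C10H18N2O

Walk through each heavy atom and fill implicit hydrogens from standard valence (C 4, N 3, O 2, S 2, halogen 1):
  atom 1: C, bond orders sum to 1 (valence 4) → 3 H
  atom 2: C, bond orders sum to 2 (valence 4) → 2 H
  atom 3: C, bond orders sum to 3 (valence 4) → 1 H
  atom 4: C, bond orders sum to 4 (valence 4) → 0 H
  atom 5: C, bond orders sum to 4 (valence 4) → 0 H
  atom 6: C, bond orders sum to 4 (valence 4) → 0 H
  atom 7: O, bond orders sum to 2 (valence 2) → 0 H
  atom 8: N, bond orders sum to 1 (valence 3) → 2 H
  atom 9: C, bond orders sum to 2 (valence 4) → 2 H
  atom 10: C, bond orders sum to 2 (valence 4) → 2 H
  atom 11: C, bond orders sum to 2 (valence 4) → 2 H
  atom 12: C, bond orders sum to 2 (valence 4) → 2 H
  atom 13: N, bond orders sum to 1 (valence 3) → 2 H
Totals → C:10, H:18, N:2, O:1.
In Hill order: C10H18N2O.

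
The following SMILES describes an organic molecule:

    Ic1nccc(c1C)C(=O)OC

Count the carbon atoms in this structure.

8

Count every carbon token in the SMILES (each C, including those in ring-closure positions and inside branches).
Carbon count: 8.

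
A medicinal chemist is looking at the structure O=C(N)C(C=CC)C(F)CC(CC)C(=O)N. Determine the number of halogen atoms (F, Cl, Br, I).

1

Halogen atoms appear at heavy-atom position 9 (1×F).
Other groups present: 1 alkene, 2 amide.
Halogen count: 1.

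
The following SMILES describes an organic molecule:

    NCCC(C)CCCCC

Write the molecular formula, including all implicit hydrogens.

Walk through each heavy atom and fill implicit hydrogens from standard valence (C 4, N 3, O 2, S 2, halogen 1):
  atom 1: N, bond orders sum to 1 (valence 3) → 2 H
  atom 2: C, bond orders sum to 2 (valence 4) → 2 H
  atom 3: C, bond orders sum to 2 (valence 4) → 2 H
  atom 4: C, bond orders sum to 3 (valence 4) → 1 H
  atom 5: C, bond orders sum to 1 (valence 4) → 3 H
  atom 6: C, bond orders sum to 2 (valence 4) → 2 H
  atom 7: C, bond orders sum to 2 (valence 4) → 2 H
  atom 8: C, bond orders sum to 2 (valence 4) → 2 H
  atom 9: C, bond orders sum to 2 (valence 4) → 2 H
  atom 10: C, bond orders sum to 1 (valence 4) → 3 H
Totals → C:9, H:21, N:1.
In Hill order: C9H21N.

C9H21N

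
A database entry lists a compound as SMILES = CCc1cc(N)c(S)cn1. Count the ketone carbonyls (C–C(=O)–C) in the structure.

0

Scan the SMILES for the ketone motif — none present.
Groups that are present: 1 primary amine, 1 thiol.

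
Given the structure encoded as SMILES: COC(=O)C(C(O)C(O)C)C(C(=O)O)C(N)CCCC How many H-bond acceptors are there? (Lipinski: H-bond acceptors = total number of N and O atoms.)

7

N atoms: 1; O atoms: 6.
Lipinski HBA = 1 + 6 = 7.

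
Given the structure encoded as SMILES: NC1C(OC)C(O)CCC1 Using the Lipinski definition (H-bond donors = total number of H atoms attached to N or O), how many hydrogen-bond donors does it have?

3

Donors: find every N or O and count the H atoms it carries.
  atom 1 (N): bond orders sum to 1 → 2 H
  atom 4 (O): bond orders sum to 2 → 0 H
  atom 7 (O): bond orders sum to 1 → 1 H
Lipinski HBD = 3.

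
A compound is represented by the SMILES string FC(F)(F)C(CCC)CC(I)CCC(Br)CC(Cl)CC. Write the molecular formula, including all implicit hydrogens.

Walk through each heavy atom and fill implicit hydrogens from standard valence (C 4, N 3, O 2, S 2, halogen 1):
  atom 1: F (halogen, monovalent) → 0 H
  atom 2: C, bond orders sum to 4 (valence 4) → 0 H
  atom 3: F (halogen, monovalent) → 0 H
  atom 4: F (halogen, monovalent) → 0 H
  atom 5: C, bond orders sum to 3 (valence 4) → 1 H
  atom 6: C, bond orders sum to 2 (valence 4) → 2 H
  atom 7: C, bond orders sum to 2 (valence 4) → 2 H
  atom 8: C, bond orders sum to 1 (valence 4) → 3 H
  atom 9: C, bond orders sum to 2 (valence 4) → 2 H
  atom 10: C, bond orders sum to 3 (valence 4) → 1 H
  atom 11: I (halogen, monovalent) → 0 H
  atom 12: C, bond orders sum to 2 (valence 4) → 2 H
  atom 13: C, bond orders sum to 2 (valence 4) → 2 H
  atom 14: C, bond orders sum to 3 (valence 4) → 1 H
  atom 15: Br (halogen, monovalent) → 0 H
  atom 16: C, bond orders sum to 2 (valence 4) → 2 H
  atom 17: C, bond orders sum to 3 (valence 4) → 1 H
  atom 18: Cl (halogen, monovalent) → 0 H
  atom 19: C, bond orders sum to 2 (valence 4) → 2 H
  atom 20: C, bond orders sum to 1 (valence 4) → 3 H
Totals → C:14, H:24, Br:1, Cl:1, F:3, I:1.
In Hill order: C14H24BrClF3I.

C14H24BrClF3I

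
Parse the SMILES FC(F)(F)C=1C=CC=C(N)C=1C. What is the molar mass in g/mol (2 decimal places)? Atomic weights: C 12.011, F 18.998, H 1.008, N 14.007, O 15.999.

175.15 g/mol

First, the molecular formula is C8H8F3N (counting implicit H from valence).
  C: 8 × 12.011 = 96.088
  F: 3 × 18.998 = 56.994
  H: 8 × 1.008 = 8.064
  N: 1 × 14.007 = 14.007
Sum: 8×12.011 + 3×18.998 + 8×1.008 + 1×14.007 = 175.153 → 175.15 g/mol.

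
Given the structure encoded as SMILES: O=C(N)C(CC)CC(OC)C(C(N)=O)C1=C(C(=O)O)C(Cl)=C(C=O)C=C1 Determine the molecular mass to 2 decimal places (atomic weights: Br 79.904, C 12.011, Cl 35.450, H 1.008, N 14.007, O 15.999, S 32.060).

First, the molecular formula is C17H21ClN2O6 (counting implicit H from valence).
  C: 17 × 12.011 = 204.187
  Cl: 1 × 35.450 = 35.450
  H: 21 × 1.008 = 21.168
  N: 2 × 14.007 = 28.014
  O: 6 × 15.999 = 95.994
Sum: 17×12.011 + 1×35.450 + 21×1.008 + 2×14.007 + 6×15.999 = 384.813 → 384.81 g/mol.

384.81 g/mol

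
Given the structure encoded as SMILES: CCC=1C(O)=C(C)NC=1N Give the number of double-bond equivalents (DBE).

3

Degree of unsaturation = (number of rings) + (number of π bonds).
Ring closures in the SMILES: 1.
π bonds: 2 double bonds (each 1 DoU) → 2 DoU from unsaturation.
Total DoU = 1 + 2 = 3.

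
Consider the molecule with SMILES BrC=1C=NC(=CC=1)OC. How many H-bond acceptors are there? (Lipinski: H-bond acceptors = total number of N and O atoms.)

2

N atoms: 1; O atoms: 1.
Lipinski HBA = 1 + 1 = 2.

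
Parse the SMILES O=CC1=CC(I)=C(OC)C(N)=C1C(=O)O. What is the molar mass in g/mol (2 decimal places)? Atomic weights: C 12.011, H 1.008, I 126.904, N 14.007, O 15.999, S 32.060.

First, the molecular formula is C9H8INO4 (counting implicit H from valence).
  C: 9 × 12.011 = 108.099
  H: 8 × 1.008 = 8.064
  I: 1 × 126.904 = 126.904
  N: 1 × 14.007 = 14.007
  O: 4 × 15.999 = 63.996
Sum: 9×12.011 + 8×1.008 + 1×126.904 + 1×14.007 + 4×15.999 = 321.070 → 321.07 g/mol.

321.07 g/mol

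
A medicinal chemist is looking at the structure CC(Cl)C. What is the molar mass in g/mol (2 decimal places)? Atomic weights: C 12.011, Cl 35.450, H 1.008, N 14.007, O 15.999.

First, the molecular formula is C3H7Cl (counting implicit H from valence).
  C: 3 × 12.011 = 36.033
  Cl: 1 × 35.450 = 35.450
  H: 7 × 1.008 = 7.056
Sum: 3×12.011 + 1×35.450 + 7×1.008 = 78.539 → 78.54 g/mol.

78.54 g/mol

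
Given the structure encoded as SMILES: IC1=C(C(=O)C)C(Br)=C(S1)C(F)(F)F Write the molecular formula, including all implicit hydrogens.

C7H3BrF3IOS

Walk through each heavy atom and fill implicit hydrogens from standard valence (C 4, N 3, O 2, S 2, halogen 1):
  atom 1: I (halogen, monovalent) → 0 H
  atom 2: C, bond orders sum to 4 (valence 4) → 0 H
  atom 3: C, bond orders sum to 4 (valence 4) → 0 H
  atom 4: C, bond orders sum to 4 (valence 4) → 0 H
  atom 5: O, bond orders sum to 2 (valence 2) → 0 H
  atom 6: C, bond orders sum to 1 (valence 4) → 3 H
  atom 7: C, bond orders sum to 4 (valence 4) → 0 H
  atom 8: Br (halogen, monovalent) → 0 H
  atom 9: C, bond orders sum to 4 (valence 4) → 0 H
  atom 10: S, bond orders sum to 2 (valence 2) → 0 H
  atom 11: C, bond orders sum to 4 (valence 4) → 0 H
  atom 12: F (halogen, monovalent) → 0 H
  atom 13: F (halogen, monovalent) → 0 H
  atom 14: F (halogen, monovalent) → 0 H
Totals → C:7, H:3, Br:1, F:3, I:1, O:1, S:1.
In Hill order: C7H3BrF3IOS.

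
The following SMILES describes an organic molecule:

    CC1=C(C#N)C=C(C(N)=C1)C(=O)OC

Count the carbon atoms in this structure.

Count every carbon token in the SMILES (each C, including those in ring-closure positions and inside branches).
Carbon count: 10.

10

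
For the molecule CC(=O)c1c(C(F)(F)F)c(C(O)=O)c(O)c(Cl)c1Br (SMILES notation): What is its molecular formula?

Walk through each heavy atom and fill implicit hydrogens from standard valence (C 4, N 3, O 2, S 2, halogen 1); for lowercase aromatic atoms, an aromatic c carries 1 H when it has two neighbours and 0 H with three, and aromatic n carries 0 H:
  atom 1: C, bond orders sum to 1 (valence 4) → 3 H
  atom 2: C, bond orders sum to 4 (valence 4) → 0 H
  atom 3: O, bond orders sum to 2 (valence 2) → 0 H
  atom 4: aromatic c, 3 neighbours → 0 H
  atom 5: aromatic c, 3 neighbours → 0 H
  atom 6: C, bond orders sum to 4 (valence 4) → 0 H
  atom 7: F (halogen, monovalent) → 0 H
  atom 8: F (halogen, monovalent) → 0 H
  atom 9: F (halogen, monovalent) → 0 H
  atom 10: aromatic c, 3 neighbours → 0 H
  atom 11: C, bond orders sum to 4 (valence 4) → 0 H
  atom 12: O, bond orders sum to 1 (valence 2) → 1 H
  atom 13: O, bond orders sum to 2 (valence 2) → 0 H
  atom 14: aromatic c, 3 neighbours → 0 H
  atom 15: O, bond orders sum to 1 (valence 2) → 1 H
  atom 16: aromatic c, 3 neighbours → 0 H
  atom 17: Cl (halogen, monovalent) → 0 H
  atom 18: aromatic c, 3 neighbours → 0 H
  atom 19: Br (halogen, monovalent) → 0 H
Totals → C:10, H:5, Br:1, Cl:1, F:3, O:4.
In Hill order: C10H5BrClF3O4.

C10H5BrClF3O4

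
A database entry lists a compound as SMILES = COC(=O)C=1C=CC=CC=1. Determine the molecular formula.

C8H8O2

Walk through each heavy atom and fill implicit hydrogens from standard valence (C 4, N 3, O 2, S 2, halogen 1):
  atom 1: C, bond orders sum to 1 (valence 4) → 3 H
  atom 2: O, bond orders sum to 2 (valence 2) → 0 H
  atom 3: C, bond orders sum to 4 (valence 4) → 0 H
  atom 4: O, bond orders sum to 2 (valence 2) → 0 H
  atom 5: C, bond orders sum to 4 (valence 4) → 0 H
  atom 6: C, bond orders sum to 3 (valence 4) → 1 H
  atom 7: C, bond orders sum to 3 (valence 4) → 1 H
  atom 8: C, bond orders sum to 3 (valence 4) → 1 H
  atom 9: C, bond orders sum to 3 (valence 4) → 1 H
  atom 10: C, bond orders sum to 3 (valence 4) → 1 H
Totals → C:8, H:8, O:2.
In Hill order: C8H8O2.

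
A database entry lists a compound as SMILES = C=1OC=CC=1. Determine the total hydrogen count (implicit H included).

Walk through each heavy atom and fill implicit hydrogens from standard valence (C 4, N 3, O 2, S 2, halogen 1):
  atom 1: C, bond orders sum to 3 (valence 4) → 1 H
  atom 2: O, bond orders sum to 2 (valence 2) → 0 H
  atom 3: C, bond orders sum to 3 (valence 4) → 1 H
  atom 4: C, bond orders sum to 3 (valence 4) → 1 H
  atom 5: C, bond orders sum to 3 (valence 4) → 1 H
Total hydrogens: 4.

4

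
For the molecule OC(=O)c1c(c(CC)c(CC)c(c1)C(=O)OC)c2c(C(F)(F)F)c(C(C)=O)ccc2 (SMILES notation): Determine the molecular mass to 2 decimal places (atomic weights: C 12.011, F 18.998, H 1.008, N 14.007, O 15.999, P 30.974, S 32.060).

422.40 g/mol

First, the molecular formula is C22H21F3O5 (counting implicit H from valence).
  C: 22 × 12.011 = 264.242
  F: 3 × 18.998 = 56.994
  H: 21 × 1.008 = 21.168
  O: 5 × 15.999 = 79.995
Sum: 22×12.011 + 3×18.998 + 21×1.008 + 5×15.999 = 422.399 → 422.40 g/mol.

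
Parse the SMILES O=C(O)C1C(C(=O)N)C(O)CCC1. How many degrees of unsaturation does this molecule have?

Molecular formula: C8H13NO4.
DoU = (2C + 2 + N − H − X) / 2, where X is the halogen count and O/S are ignored.
    = (2·8 + 2 + 1 − 13 − 0) / 2 = 6 / 2 = 3.

3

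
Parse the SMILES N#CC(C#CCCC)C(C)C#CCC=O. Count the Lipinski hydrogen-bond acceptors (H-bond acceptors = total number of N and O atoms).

N atoms: 1; O atoms: 1.
Lipinski HBA = 1 + 1 = 2.

2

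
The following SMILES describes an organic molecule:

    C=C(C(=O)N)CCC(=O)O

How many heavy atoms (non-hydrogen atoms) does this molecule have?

10

Every atom symbol written in the SMILES (organic subset) is one heavy atom; implicit H are not written.
Heavy atoms by element → C:6, N:1, O:3.
Total: 10.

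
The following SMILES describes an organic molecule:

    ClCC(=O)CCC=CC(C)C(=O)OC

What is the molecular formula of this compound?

Walk through each heavy atom and fill implicit hydrogens from standard valence (C 4, N 3, O 2, S 2, halogen 1):
  atom 1: Cl (halogen, monovalent) → 0 H
  atom 2: C, bond orders sum to 2 (valence 4) → 2 H
  atom 3: C, bond orders sum to 4 (valence 4) → 0 H
  atom 4: O, bond orders sum to 2 (valence 2) → 0 H
  atom 5: C, bond orders sum to 2 (valence 4) → 2 H
  atom 6: C, bond orders sum to 2 (valence 4) → 2 H
  atom 7: C, bond orders sum to 3 (valence 4) → 1 H
  atom 8: C, bond orders sum to 3 (valence 4) → 1 H
  atom 9: C, bond orders sum to 3 (valence 4) → 1 H
  atom 10: C, bond orders sum to 1 (valence 4) → 3 H
  atom 11: C, bond orders sum to 4 (valence 4) → 0 H
  atom 12: O, bond orders sum to 2 (valence 2) → 0 H
  atom 13: O, bond orders sum to 2 (valence 2) → 0 H
  atom 14: C, bond orders sum to 1 (valence 4) → 3 H
Totals → C:10, H:15, Cl:1, O:3.

C10H15ClO3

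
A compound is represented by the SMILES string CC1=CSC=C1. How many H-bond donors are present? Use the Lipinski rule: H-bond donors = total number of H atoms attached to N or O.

0

Donors: find every N or O and count the H atoms it carries.
  (no N or O atoms present)
Lipinski HBD = 0.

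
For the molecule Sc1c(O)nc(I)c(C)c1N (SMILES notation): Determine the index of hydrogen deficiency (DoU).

4

Molecular formula: C6H7IN2OS.
DoU = (2C + 2 + N − H − X) / 2, where X is the halogen count and O/S are ignored.
    = (2·6 + 2 + 2 − 7 − 1) / 2 = 8 / 2 = 4.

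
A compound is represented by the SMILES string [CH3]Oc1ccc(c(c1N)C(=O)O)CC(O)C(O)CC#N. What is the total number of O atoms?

5

Scan the SMILES for O atoms (remember two-letter symbols like Cl and Br are single atoms).
Oxygen count: 5.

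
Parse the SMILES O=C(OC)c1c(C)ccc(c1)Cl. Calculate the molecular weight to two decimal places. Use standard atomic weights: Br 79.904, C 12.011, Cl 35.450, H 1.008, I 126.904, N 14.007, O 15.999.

184.62 g/mol

First, the molecular formula is C9H9ClO2 (counting implicit H from valence).
  C: 9 × 12.011 = 108.099
  Cl: 1 × 35.450 = 35.450
  H: 9 × 1.008 = 9.072
  O: 2 × 15.999 = 31.998
Sum: 9×12.011 + 1×35.450 + 9×1.008 + 2×15.999 = 184.619 → 184.62 g/mol.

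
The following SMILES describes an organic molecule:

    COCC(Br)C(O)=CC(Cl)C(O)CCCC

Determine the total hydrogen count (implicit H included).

20

Walk through each heavy atom and fill implicit hydrogens from standard valence (C 4, N 3, O 2, S 2, halogen 1):
  atom 1: C, bond orders sum to 1 (valence 4) → 3 H
  atom 2: O, bond orders sum to 2 (valence 2) → 0 H
  atom 3: C, bond orders sum to 2 (valence 4) → 2 H
  atom 4: C, bond orders sum to 3 (valence 4) → 1 H
  atom 5: Br (halogen, monovalent) → 0 H
  atom 6: C, bond orders sum to 4 (valence 4) → 0 H
  atom 7: O, bond orders sum to 1 (valence 2) → 1 H
  atom 8: C, bond orders sum to 3 (valence 4) → 1 H
  atom 9: C, bond orders sum to 3 (valence 4) → 1 H
  atom 10: Cl (halogen, monovalent) → 0 H
  atom 11: C, bond orders sum to 3 (valence 4) → 1 H
  atom 12: O, bond orders sum to 1 (valence 2) → 1 H
  atom 13: C, bond orders sum to 2 (valence 4) → 2 H
  atom 14: C, bond orders sum to 2 (valence 4) → 2 H
  atom 15: C, bond orders sum to 2 (valence 4) → 2 H
  atom 16: C, bond orders sum to 1 (valence 4) → 3 H
Total hydrogens: 20.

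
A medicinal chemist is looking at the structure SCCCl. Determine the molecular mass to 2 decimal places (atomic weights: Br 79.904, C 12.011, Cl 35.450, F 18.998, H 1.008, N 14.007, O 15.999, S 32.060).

96.57 g/mol

First, the molecular formula is C2H5ClS (counting implicit H from valence).
  C: 2 × 12.011 = 24.022
  Cl: 1 × 35.450 = 35.450
  H: 5 × 1.008 = 5.040
  S: 1 × 32.060 = 32.060
Sum: 2×12.011 + 1×35.450 + 5×1.008 + 1×32.060 = 96.572 → 96.57 g/mol.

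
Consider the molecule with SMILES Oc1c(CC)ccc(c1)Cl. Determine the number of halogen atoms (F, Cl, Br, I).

Halogen atoms appear at heavy-atom position 10 (1×Cl).
Other groups present: 1 hydroxyl.
Halogen count: 1.

1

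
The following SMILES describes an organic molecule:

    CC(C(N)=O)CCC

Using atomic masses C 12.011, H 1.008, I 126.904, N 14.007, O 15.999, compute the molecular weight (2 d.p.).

115.18 g/mol

First, the molecular formula is C6H13NO (counting implicit H from valence).
  C: 6 × 12.011 = 72.066
  H: 13 × 1.008 = 13.104
  N: 1 × 14.007 = 14.007
  O: 1 × 15.999 = 15.999
Sum: 6×12.011 + 13×1.008 + 1×14.007 + 1×15.999 = 115.176 → 115.18 g/mol.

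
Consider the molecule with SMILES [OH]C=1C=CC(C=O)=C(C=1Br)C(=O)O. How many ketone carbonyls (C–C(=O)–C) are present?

Scan the SMILES for the ketone motif — none present.
Groups that are present: 1 aldehyde, 1 carboxylic acid, 1 hydroxyl.

0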